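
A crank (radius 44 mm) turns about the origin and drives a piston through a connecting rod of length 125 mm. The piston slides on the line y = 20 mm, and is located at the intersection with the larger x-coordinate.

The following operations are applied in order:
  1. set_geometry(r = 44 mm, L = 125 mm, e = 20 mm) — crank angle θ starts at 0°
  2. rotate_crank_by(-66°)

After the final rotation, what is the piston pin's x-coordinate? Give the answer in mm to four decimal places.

set_geometry: r = 44 mm, L = 125 mm, e = 20 mm; θ ← 0°
rotate_crank_by(-66°): θ ← 0° -66° = -66°
crank pin P = (r cos θ, r sin θ) = (17.896412, -40.196000)
h = r sin θ − e = -40.196000 − 20 = -60.196000
x = r cos θ + √(L² − h²) = 17.896412 + √(15625.0 − 3623.5584) = 17.896412 + 109.551091 = 127.447503

127.4475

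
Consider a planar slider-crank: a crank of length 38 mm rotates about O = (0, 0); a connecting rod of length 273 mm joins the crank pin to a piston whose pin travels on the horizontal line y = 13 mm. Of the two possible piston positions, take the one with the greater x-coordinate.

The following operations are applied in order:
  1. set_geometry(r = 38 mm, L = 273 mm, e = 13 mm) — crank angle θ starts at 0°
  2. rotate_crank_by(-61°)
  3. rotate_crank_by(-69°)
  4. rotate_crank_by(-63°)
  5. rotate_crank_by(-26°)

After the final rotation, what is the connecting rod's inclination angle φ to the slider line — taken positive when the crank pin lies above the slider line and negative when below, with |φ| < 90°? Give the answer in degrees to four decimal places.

2.2912

set_geometry: r = 38 mm, L = 273 mm, e = 13 mm; θ ← 0°
rotate_crank_by(-61°): θ ← 0° -61° = -61°
rotate_crank_by(-69°): θ ← -61° -69° = -130°
rotate_crank_by(-63°): θ ← -130° -63° = -193°
rotate_crank_by(-26°): θ ← -193° -26° = -219°
crank pin P = (r cos θ, r sin θ) = (-29.531547, 23.914175)
h = r sin θ − e = 23.914175 − 13 = 10.914175
sin φ = h / L = 10.914175 / 273 = 0.03997866
φ = arcsin(0.03997866) = 2.291219°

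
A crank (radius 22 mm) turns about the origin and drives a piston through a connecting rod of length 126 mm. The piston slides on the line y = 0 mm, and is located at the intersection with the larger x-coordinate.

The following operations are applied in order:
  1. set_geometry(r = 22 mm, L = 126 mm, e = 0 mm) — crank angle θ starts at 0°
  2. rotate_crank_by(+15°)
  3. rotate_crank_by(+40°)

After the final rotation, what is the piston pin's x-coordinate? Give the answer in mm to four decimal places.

set_geometry: r = 22 mm, L = 126 mm, e = 0 mm; θ ← 0°
rotate_crank_by(+15°): θ ← 0° +15° = 15°
rotate_crank_by(+40°): θ ← 15° +40° = 55°
crank pin P = (r cos θ, r sin θ) = (12.618682, 18.021345)
h = r sin θ − e = 18.021345 − 0 = 18.021345
x = r cos θ + √(L² − h²) = 12.618682 + √(15876.0 − 324.7689) = 12.618682 + 124.704575 = 137.323257

137.3233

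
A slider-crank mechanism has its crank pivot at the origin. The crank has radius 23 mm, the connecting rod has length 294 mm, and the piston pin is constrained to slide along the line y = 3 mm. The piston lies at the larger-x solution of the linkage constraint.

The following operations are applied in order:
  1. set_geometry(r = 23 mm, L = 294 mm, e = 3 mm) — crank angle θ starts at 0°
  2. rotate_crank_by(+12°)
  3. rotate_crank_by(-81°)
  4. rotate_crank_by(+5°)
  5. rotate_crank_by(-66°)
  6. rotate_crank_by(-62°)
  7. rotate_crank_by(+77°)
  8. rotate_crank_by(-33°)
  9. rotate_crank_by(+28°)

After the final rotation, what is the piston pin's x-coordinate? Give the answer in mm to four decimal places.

set_geometry: r = 23 mm, L = 294 mm, e = 3 mm; θ ← 0°
rotate_crank_by(+12°): θ ← 0° +12° = 12°
rotate_crank_by(-81°): θ ← 12° -81° = -69°
rotate_crank_by(+5°): θ ← -69° +5° = -64°
rotate_crank_by(-66°): θ ← -64° -66° = -130°
rotate_crank_by(-62°): θ ← -130° -62° = -192°
rotate_crank_by(+77°): θ ← -192° +77° = -115°
rotate_crank_by(-33°): θ ← -115° -33° = -148°
rotate_crank_by(+28°): θ ← -148° +28° = -120°
crank pin P = (r cos θ, r sin θ) = (-11.500000, -19.918584)
h = r sin θ − e = -19.918584 − 3 = -22.918584
x = r cos θ + √(L² − h²) = -11.500000 + √(86436.0 − 525.2615) = -11.500000 + 293.105337 = 281.605337

281.6053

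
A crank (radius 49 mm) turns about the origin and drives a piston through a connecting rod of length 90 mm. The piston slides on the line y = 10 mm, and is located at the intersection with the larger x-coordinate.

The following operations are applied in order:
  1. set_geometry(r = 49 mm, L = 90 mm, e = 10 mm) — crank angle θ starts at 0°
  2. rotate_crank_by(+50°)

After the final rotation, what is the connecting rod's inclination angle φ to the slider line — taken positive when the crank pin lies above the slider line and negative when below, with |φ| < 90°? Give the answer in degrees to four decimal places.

set_geometry: r = 49 mm, L = 90 mm, e = 10 mm; θ ← 0°
rotate_crank_by(+50°): θ ← 0° +50° = 50°
crank pin P = (r cos θ, r sin θ) = (31.496593, 37.536178)
h = r sin θ − e = 37.536178 − 10 = 27.536178
sin φ = h / L = 27.536178 / 90 = 0.30595753
φ = arcsin(0.30595753) = 17.815780°

17.8158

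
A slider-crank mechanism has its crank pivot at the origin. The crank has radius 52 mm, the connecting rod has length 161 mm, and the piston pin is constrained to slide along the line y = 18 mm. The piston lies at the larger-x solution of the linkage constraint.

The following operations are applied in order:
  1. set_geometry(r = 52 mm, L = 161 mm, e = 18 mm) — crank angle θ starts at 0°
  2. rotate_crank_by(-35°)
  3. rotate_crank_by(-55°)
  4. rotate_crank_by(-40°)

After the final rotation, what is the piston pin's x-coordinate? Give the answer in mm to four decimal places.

116.8288

set_geometry: r = 52 mm, L = 161 mm, e = 18 mm; θ ← 0°
rotate_crank_by(-35°): θ ← 0° -35° = -35°
rotate_crank_by(-55°): θ ← -35° -55° = -90°
rotate_crank_by(-40°): θ ← -90° -40° = -130°
crank pin P = (r cos θ, r sin θ) = (-33.424956, -39.834311)
h = r sin θ − e = -39.834311 − 18 = -57.834311
x = r cos θ + √(L² − h²) = -33.424956 + √(25921.0 − 3344.8075) = -33.424956 + 150.253760 = 116.828805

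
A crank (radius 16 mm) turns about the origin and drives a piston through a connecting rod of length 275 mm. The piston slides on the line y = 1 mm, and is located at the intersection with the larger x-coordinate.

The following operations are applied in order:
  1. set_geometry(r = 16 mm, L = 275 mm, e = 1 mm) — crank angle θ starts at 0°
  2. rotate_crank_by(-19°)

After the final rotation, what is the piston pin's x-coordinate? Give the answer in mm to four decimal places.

set_geometry: r = 16 mm, L = 275 mm, e = 1 mm; θ ← 0°
rotate_crank_by(-19°): θ ← 0° -19° = -19°
crank pin P = (r cos θ, r sin θ) = (15.128297, -5.209090)
h = r sin θ − e = -5.209090 − 1 = -6.209090
x = r cos θ + √(L² − h²) = 15.128297 + √(75625.0 − 38.5528) = 15.128297 + 274.929895 = 290.058192

290.0582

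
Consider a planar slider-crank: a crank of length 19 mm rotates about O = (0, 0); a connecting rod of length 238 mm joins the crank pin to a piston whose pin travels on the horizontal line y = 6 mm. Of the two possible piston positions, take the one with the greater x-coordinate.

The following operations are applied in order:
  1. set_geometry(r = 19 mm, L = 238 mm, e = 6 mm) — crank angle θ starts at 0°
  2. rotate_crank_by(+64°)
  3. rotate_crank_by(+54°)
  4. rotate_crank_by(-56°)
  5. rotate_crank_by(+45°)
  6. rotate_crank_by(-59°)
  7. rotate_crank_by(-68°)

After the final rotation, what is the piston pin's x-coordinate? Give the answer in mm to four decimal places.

set_geometry: r = 19 mm, L = 238 mm, e = 6 mm; θ ← 0°
rotate_crank_by(+64°): θ ← 0° +64° = 64°
rotate_crank_by(+54°): θ ← 64° +54° = 118°
rotate_crank_by(-56°): θ ← 118° -56° = 62°
rotate_crank_by(+45°): θ ← 62° +45° = 107°
rotate_crank_by(-59°): θ ← 107° -59° = 48°
rotate_crank_by(-68°): θ ← 48° -68° = -20°
crank pin P = (r cos θ, r sin θ) = (17.854160, -6.498383)
h = r sin θ − e = -6.498383 − 6 = -12.498383
x = r cos θ + √(L² − h²) = 17.854160 + √(56644.0 − 156.2096) = 17.854160 + 237.671602 = 255.525762

255.5258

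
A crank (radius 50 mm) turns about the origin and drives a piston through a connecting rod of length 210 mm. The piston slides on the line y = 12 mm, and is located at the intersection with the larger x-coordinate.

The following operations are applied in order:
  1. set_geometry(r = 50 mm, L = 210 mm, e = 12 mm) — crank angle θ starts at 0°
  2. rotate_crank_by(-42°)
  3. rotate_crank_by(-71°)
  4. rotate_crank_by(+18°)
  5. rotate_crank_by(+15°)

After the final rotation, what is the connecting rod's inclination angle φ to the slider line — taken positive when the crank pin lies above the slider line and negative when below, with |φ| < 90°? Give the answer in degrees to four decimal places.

set_geometry: r = 50 mm, L = 210 mm, e = 12 mm; θ ← 0°
rotate_crank_by(-42°): θ ← 0° -42° = -42°
rotate_crank_by(-71°): θ ← -42° -71° = -113°
rotate_crank_by(+18°): θ ← -113° +18° = -95°
rotate_crank_by(+15°): θ ← -95° +15° = -80°
crank pin P = (r cos θ, r sin θ) = (8.682409, -49.240388)
h = r sin θ − e = -49.240388 − 12 = -61.240388
sin φ = h / L = -61.240388 / 210 = -0.29162089
φ = arcsin(-0.29162089) = -16.955022°

-16.9550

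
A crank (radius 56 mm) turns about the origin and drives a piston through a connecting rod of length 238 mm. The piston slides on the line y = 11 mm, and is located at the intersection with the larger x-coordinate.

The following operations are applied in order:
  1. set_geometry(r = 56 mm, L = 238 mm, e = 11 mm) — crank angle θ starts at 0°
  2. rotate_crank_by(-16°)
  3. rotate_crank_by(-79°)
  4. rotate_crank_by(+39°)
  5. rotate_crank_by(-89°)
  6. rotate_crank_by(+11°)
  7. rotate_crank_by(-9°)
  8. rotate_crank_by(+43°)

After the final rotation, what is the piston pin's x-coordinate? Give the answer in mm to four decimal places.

set_geometry: r = 56 mm, L = 238 mm, e = 11 mm; θ ← 0°
rotate_crank_by(-16°): θ ← 0° -16° = -16°
rotate_crank_by(-79°): θ ← -16° -79° = -95°
rotate_crank_by(+39°): θ ← -95° +39° = -56°
rotate_crank_by(-89°): θ ← -56° -89° = -145°
rotate_crank_by(+11°): θ ← -145° +11° = -134°
rotate_crank_by(-9°): θ ← -134° -9° = -143°
rotate_crank_by(+43°): θ ← -143° +43° = -100°
crank pin P = (r cos θ, r sin θ) = (-9.724298, -55.149234)
h = r sin θ − e = -55.149234 − 11 = -66.149234
x = r cos θ + √(L² − h²) = -9.724298 + √(56644.0 − 4375.7212) = -9.724298 + 228.622568 = 218.898271

218.8983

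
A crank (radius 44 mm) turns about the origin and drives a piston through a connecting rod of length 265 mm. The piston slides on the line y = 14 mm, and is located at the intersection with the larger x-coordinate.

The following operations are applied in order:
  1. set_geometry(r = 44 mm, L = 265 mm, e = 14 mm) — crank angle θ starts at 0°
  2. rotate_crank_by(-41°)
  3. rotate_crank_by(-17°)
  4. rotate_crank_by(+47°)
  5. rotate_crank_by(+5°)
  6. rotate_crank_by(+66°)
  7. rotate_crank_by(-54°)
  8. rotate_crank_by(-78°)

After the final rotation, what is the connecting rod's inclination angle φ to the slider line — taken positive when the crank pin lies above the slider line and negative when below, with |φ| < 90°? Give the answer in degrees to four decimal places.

set_geometry: r = 44 mm, L = 265 mm, e = 14 mm; θ ← 0°
rotate_crank_by(-41°): θ ← 0° -41° = -41°
rotate_crank_by(-17°): θ ← -41° -17° = -58°
rotate_crank_by(+47°): θ ← -58° +47° = -11°
rotate_crank_by(+5°): θ ← -11° +5° = -6°
rotate_crank_by(+66°): θ ← -6° +66° = 60°
rotate_crank_by(-54°): θ ← 60° -54° = 6°
rotate_crank_by(-78°): θ ← 6° -78° = -72°
crank pin P = (r cos θ, r sin θ) = (13.596748, -41.846487)
h = r sin θ − e = -41.846487 − 14 = -55.846487
sin φ = h / L = -55.846487 / 265 = -0.21074146
φ = arcsin(-0.21074146) = -12.165807°

-12.1658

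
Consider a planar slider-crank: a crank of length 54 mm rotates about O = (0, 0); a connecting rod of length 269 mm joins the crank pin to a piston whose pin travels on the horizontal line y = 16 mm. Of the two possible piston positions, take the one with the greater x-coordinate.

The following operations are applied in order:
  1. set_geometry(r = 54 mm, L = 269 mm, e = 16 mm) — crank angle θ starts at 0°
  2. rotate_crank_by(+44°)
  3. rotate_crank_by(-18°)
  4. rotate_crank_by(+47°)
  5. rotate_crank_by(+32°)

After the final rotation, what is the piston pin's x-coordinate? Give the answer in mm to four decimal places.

set_geometry: r = 54 mm, L = 269 mm, e = 16 mm; θ ← 0°
rotate_crank_by(+44°): θ ← 0° +44° = 44°
rotate_crank_by(-18°): θ ← 44° -18° = 26°
rotate_crank_by(+47°): θ ← 26° +47° = 73°
rotate_crank_by(+32°): θ ← 73° +32° = 105°
crank pin P = (r cos θ, r sin θ) = (-13.976228, 52.159995)
h = r sin θ − e = 52.159995 − 16 = 36.159995
x = r cos θ + √(L² − h²) = -13.976228 + √(72361.0 − 1307.5452) = -13.976228 + 266.558539 = 252.582311

252.5823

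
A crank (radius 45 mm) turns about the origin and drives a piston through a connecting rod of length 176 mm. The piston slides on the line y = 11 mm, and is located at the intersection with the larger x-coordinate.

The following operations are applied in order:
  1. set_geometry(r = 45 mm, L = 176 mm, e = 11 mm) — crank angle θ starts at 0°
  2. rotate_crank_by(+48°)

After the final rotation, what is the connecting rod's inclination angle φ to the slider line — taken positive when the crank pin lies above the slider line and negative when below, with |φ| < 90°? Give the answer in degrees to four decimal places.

7.3256

set_geometry: r = 45 mm, L = 176 mm, e = 11 mm; θ ← 0°
rotate_crank_by(+48°): θ ← 0° +48° = 48°
crank pin P = (r cos θ, r sin θ) = (30.110877, 33.441517)
h = r sin θ − e = 33.441517 − 11 = 22.441517
sin φ = h / L = 22.441517 / 176 = 0.12750862
φ = arcsin(0.12750862) = 7.325649°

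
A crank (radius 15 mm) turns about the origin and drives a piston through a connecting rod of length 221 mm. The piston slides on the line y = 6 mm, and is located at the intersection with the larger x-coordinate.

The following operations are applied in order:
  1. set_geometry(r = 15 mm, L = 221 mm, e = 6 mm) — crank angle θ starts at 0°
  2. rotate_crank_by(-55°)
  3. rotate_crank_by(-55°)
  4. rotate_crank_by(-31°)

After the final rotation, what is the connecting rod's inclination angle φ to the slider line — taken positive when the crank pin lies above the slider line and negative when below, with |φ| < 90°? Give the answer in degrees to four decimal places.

-4.0061

set_geometry: r = 15 mm, L = 221 mm, e = 6 mm; θ ← 0°
rotate_crank_by(-55°): θ ← 0° -55° = -55°
rotate_crank_by(-55°): θ ← -55° -55° = -110°
rotate_crank_by(-31°): θ ← -110° -31° = -141°
crank pin P = (r cos θ, r sin θ) = (-11.657189, -9.439806)
h = r sin θ − e = -9.439806 − 6 = -15.439806
sin φ = h / L = -15.439806 / 221 = -0.06986337
φ = arcsin(-0.06986337) = -4.006140°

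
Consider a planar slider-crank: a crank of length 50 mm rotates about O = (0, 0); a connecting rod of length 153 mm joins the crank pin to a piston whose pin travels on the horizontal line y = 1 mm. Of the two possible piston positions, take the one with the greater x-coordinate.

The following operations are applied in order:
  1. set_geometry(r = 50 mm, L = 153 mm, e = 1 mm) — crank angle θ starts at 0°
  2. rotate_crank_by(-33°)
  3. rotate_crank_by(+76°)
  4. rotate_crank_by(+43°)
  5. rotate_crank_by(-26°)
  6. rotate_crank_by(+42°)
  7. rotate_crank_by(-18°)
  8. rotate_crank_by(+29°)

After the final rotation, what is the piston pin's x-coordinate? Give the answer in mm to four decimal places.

126.6884

set_geometry: r = 50 mm, L = 153 mm, e = 1 mm; θ ← 0°
rotate_crank_by(-33°): θ ← 0° -33° = -33°
rotate_crank_by(+76°): θ ← -33° +76° = 43°
rotate_crank_by(+43°): θ ← 43° +43° = 86°
rotate_crank_by(-26°): θ ← 86° -26° = 60°
rotate_crank_by(+42°): θ ← 60° +42° = 102°
rotate_crank_by(-18°): θ ← 102° -18° = 84°
rotate_crank_by(+29°): θ ← 84° +29° = 113°
crank pin P = (r cos θ, r sin θ) = (-19.536556, 46.025243)
h = r sin θ − e = 46.025243 − 1 = 45.025243
x = r cos θ + √(L² − h²) = -19.536556 + √(23409.0 − 2027.2725) = -19.536556 + 146.224921 = 126.688365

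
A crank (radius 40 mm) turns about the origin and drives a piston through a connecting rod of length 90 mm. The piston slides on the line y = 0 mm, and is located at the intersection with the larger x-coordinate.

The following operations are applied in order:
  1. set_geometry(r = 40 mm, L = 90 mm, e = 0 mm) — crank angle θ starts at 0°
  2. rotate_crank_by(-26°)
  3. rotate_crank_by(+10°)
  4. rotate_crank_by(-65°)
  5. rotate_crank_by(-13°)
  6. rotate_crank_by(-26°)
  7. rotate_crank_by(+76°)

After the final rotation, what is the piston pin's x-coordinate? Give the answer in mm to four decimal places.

114.3769

set_geometry: r = 40 mm, L = 90 mm, e = 0 mm; θ ← 0°
rotate_crank_by(-26°): θ ← 0° -26° = -26°
rotate_crank_by(+10°): θ ← -26° +10° = -16°
rotate_crank_by(-65°): θ ← -16° -65° = -81°
rotate_crank_by(-13°): θ ← -81° -13° = -94°
rotate_crank_by(-26°): θ ← -94° -26° = -120°
rotate_crank_by(+76°): θ ← -120° +76° = -44°
crank pin P = (r cos θ, r sin θ) = (28.773592, -27.786335)
h = r sin θ − e = -27.786335 − 0 = -27.786335
x = r cos θ + √(L² − h²) = 28.773592 + √(8100.0 − 772.0804) = 28.773592 + 85.603269 = 114.376861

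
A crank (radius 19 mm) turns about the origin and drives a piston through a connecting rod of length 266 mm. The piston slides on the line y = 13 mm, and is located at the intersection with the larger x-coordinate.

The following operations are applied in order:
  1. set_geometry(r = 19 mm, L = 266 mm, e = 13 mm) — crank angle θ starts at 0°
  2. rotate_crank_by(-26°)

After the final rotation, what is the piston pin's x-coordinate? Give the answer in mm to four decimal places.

set_geometry: r = 19 mm, L = 266 mm, e = 13 mm; θ ← 0°
rotate_crank_by(-26°): θ ← 0° -26° = -26°
crank pin P = (r cos θ, r sin θ) = (17.077087, -8.329052)
h = r sin θ − e = -8.329052 − 13 = -21.329052
x = r cos θ + √(L² − h²) = 17.077087 + √(70756.0 − 454.9285) = 17.077087 + 265.143492 = 282.220579

282.2206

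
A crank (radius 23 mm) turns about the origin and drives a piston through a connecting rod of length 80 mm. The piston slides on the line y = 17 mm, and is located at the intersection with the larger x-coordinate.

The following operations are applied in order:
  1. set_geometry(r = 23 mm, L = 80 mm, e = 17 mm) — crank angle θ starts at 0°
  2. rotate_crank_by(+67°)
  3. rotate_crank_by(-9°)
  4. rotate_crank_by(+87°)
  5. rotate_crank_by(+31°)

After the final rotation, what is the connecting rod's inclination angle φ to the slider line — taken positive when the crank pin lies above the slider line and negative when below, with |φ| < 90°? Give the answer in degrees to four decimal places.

-11.0955

set_geometry: r = 23 mm, L = 80 mm, e = 17 mm; θ ← 0°
rotate_crank_by(+67°): θ ← 0° +67° = 67°
rotate_crank_by(-9°): θ ← 67° -9° = 58°
rotate_crank_by(+87°): θ ← 58° +87° = 145°
rotate_crank_by(+31°): θ ← 145° +31° = 176°
crank pin P = (r cos θ, r sin θ) = (-22.943973, 1.604399)
h = r sin θ − e = 1.604399 − 17 = -15.395601
sin φ = h / L = -15.395601 / 80 = -0.19244501
φ = arcsin(-0.19244501) = -11.095507°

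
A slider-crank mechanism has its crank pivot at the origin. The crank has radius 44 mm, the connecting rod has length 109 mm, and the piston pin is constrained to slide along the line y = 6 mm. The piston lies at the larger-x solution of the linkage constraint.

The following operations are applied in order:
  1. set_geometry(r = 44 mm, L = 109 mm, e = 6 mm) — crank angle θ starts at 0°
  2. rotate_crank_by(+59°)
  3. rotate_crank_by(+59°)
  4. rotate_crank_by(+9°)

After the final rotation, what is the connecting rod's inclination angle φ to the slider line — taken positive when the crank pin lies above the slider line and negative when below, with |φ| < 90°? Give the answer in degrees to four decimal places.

15.5060

set_geometry: r = 44 mm, L = 109 mm, e = 6 mm; θ ← 0°
rotate_crank_by(+59°): θ ← 0° +59° = 59°
rotate_crank_by(+59°): θ ← 59° +59° = 118°
rotate_crank_by(+9°): θ ← 118° +9° = 127°
crank pin P = (r cos θ, r sin θ) = (-26.479861, 35.139962)
h = r sin θ − e = 35.139962 − 6 = 29.139962
sin φ = h / L = 29.139962 / 109 = 0.26733910
φ = arcsin(0.26733910) = 15.505989°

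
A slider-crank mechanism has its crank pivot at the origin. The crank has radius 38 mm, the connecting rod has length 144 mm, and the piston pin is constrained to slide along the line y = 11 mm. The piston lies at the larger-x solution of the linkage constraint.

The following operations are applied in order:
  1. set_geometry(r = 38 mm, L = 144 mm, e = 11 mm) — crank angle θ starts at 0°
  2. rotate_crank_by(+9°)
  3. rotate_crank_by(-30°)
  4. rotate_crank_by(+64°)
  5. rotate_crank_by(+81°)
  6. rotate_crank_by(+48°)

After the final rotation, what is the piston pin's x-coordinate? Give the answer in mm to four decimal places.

106.2565

set_geometry: r = 38 mm, L = 144 mm, e = 11 mm; θ ← 0°
rotate_crank_by(+9°): θ ← 0° +9° = 9°
rotate_crank_by(-30°): θ ← 9° -30° = -21°
rotate_crank_by(+64°): θ ← -21° +64° = 43°
rotate_crank_by(+81°): θ ← 43° +81° = 124°
rotate_crank_by(+48°): θ ← 124° +48° = 172°
crank pin P = (r cos θ, r sin θ) = (-37.630187, 5.288578)
h = r sin θ − e = 5.288578 − 11 = -5.711422
x = r cos θ + √(L² − h²) = -37.630187 + √(20736.0 − 32.6203) = -37.630187 + 143.886690 = 106.256504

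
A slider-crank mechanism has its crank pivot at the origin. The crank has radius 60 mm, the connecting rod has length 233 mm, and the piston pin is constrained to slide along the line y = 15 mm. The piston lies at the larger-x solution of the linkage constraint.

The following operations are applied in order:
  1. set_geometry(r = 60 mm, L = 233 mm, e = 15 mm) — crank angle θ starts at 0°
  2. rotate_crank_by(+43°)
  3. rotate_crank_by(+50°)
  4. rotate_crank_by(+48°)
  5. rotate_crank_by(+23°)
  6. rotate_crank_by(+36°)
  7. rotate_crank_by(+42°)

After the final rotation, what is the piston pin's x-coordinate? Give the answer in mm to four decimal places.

set_geometry: r = 60 mm, L = 233 mm, e = 15 mm; θ ← 0°
rotate_crank_by(+43°): θ ← 0° +43° = 43°
rotate_crank_by(+50°): θ ← 43° +50° = 93°
rotate_crank_by(+48°): θ ← 93° +48° = 141°
rotate_crank_by(+23°): θ ← 141° +23° = 164°
rotate_crank_by(+36°): θ ← 164° +36° = 200°
rotate_crank_by(+42°): θ ← 200° +42° = 242°
crank pin P = (r cos θ, r sin θ) = (-28.168294, -52.976856)
h = r sin θ − e = -52.976856 − 15 = -67.976856
x = r cos θ + √(L² − h²) = -28.168294 + √(54289.0 − 4620.8529) = -28.168294 + 222.863517 = 194.695223

194.6952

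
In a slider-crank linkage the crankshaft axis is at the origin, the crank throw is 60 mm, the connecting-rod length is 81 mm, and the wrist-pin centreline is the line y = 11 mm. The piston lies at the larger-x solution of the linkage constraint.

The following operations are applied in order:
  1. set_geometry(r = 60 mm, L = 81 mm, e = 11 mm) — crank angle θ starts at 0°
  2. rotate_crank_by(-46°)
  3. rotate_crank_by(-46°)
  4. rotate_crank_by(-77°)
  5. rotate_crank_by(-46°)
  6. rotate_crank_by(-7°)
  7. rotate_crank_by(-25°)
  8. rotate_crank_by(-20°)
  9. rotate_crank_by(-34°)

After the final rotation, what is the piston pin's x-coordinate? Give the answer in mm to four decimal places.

101.0907

set_geometry: r = 60 mm, L = 81 mm, e = 11 mm; θ ← 0°
rotate_crank_by(-46°): θ ← 0° -46° = -46°
rotate_crank_by(-46°): θ ← -46° -46° = -92°
rotate_crank_by(-77°): θ ← -92° -77° = -169°
rotate_crank_by(-46°): θ ← -169° -46° = -215°
rotate_crank_by(-7°): θ ← -215° -7° = -222°
rotate_crank_by(-25°): θ ← -222° -25° = -247°
rotate_crank_by(-20°): θ ← -247° -20° = -267°
rotate_crank_by(-34°): θ ← -267° -34° = -301°
crank pin P = (r cos θ, r sin θ) = (30.902284, 51.430038)
h = r sin θ − e = 51.430038 − 11 = 40.430038
x = r cos θ + √(L² − h²) = 30.902284 + √(6561.0 − 1634.5880) = 30.902284 + 70.188404 = 101.090688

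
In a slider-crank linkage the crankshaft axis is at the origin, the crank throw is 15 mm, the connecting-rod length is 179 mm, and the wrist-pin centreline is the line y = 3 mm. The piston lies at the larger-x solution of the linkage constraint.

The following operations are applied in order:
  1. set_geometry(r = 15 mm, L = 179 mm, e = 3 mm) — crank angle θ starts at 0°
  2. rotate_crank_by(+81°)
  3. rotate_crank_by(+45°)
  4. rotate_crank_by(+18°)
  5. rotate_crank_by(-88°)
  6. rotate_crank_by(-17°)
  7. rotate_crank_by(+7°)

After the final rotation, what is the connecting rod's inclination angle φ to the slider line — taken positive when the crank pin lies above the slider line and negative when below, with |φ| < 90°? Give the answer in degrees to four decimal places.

set_geometry: r = 15 mm, L = 179 mm, e = 3 mm; θ ← 0°
rotate_crank_by(+81°): θ ← 0° +81° = 81°
rotate_crank_by(+45°): θ ← 81° +45° = 126°
rotate_crank_by(+18°): θ ← 126° +18° = 144°
rotate_crank_by(-88°): θ ← 144° -88° = 56°
rotate_crank_by(-17°): θ ← 56° -17° = 39°
rotate_crank_by(+7°): θ ← 39° +7° = 46°
crank pin P = (r cos θ, r sin θ) = (10.419876, 10.790097)
h = r sin θ − e = 10.790097 − 3 = 7.790097
sin φ = h / L = 7.790097 / 179 = 0.04352010
φ = arcsin(0.04352010) = 2.494306°

2.4943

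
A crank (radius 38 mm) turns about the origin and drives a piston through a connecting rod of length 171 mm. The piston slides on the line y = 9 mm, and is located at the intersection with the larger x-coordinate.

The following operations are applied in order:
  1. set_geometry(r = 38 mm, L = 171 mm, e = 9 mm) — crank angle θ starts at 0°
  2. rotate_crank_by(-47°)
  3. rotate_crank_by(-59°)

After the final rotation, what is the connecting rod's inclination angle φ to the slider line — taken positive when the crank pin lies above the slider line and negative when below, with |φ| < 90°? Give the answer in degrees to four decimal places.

set_geometry: r = 38 mm, L = 171 mm, e = 9 mm; θ ← 0°
rotate_crank_by(-47°): θ ← 0° -47° = -47°
rotate_crank_by(-59°): θ ← -47° -59° = -106°
crank pin P = (r cos θ, r sin θ) = (-10.474220, -36.527944)
h = r sin θ − e = -36.527944 − 9 = -45.527944
sin φ = h / L = -45.527944 / 171 = -0.26624529
φ = arcsin(-0.26624529) = -15.440961°

-15.4410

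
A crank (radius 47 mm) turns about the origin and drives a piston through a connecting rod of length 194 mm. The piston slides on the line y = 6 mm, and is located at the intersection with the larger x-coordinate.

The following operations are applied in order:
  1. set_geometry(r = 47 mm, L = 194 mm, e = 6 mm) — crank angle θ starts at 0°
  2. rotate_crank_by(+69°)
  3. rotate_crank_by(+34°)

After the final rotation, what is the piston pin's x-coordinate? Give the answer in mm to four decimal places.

179.3018

set_geometry: r = 47 mm, L = 194 mm, e = 6 mm; θ ← 0°
rotate_crank_by(+69°): θ ← 0° +69° = 69°
rotate_crank_by(+34°): θ ← 69° +34° = 103°
crank pin P = (r cos θ, r sin θ) = (-10.572700, 45.795393)
h = r sin θ − e = 45.795393 − 6 = 39.795393
x = r cos θ + √(L² − h²) = -10.572700 + √(37636.0 − 1583.6733) = -10.572700 + 189.874502 = 179.301803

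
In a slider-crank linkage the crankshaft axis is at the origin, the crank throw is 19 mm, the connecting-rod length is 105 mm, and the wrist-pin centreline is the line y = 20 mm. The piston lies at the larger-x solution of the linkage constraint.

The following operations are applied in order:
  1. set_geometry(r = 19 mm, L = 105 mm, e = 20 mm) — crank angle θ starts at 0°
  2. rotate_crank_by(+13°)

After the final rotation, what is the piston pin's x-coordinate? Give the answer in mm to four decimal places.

set_geometry: r = 19 mm, L = 105 mm, e = 20 mm; θ ← 0°
rotate_crank_by(+13°): θ ← 0° +13° = 13°
crank pin P = (r cos θ, r sin θ) = (18.513031, 4.274070)
h = r sin θ − e = 4.274070 − 20 = -15.725930
x = r cos θ + √(L² − h²) = 18.513031 + √(11025.0 − 247.3049) = 18.513031 + 103.815679 = 122.328710

122.3287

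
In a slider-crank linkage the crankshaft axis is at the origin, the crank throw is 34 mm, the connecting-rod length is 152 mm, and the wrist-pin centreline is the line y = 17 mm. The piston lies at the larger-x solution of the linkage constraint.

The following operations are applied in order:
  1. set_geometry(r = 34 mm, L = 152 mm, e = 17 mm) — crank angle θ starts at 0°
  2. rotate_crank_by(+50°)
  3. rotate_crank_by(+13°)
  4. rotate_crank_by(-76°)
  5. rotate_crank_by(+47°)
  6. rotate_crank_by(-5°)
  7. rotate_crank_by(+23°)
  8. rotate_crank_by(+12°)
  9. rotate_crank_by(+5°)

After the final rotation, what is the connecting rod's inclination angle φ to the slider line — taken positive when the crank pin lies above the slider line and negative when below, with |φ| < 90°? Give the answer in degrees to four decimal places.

set_geometry: r = 34 mm, L = 152 mm, e = 17 mm; θ ← 0°
rotate_crank_by(+50°): θ ← 0° +50° = 50°
rotate_crank_by(+13°): θ ← 50° +13° = 63°
rotate_crank_by(-76°): θ ← 63° -76° = -13°
rotate_crank_by(+47°): θ ← -13° +47° = 34°
rotate_crank_by(-5°): θ ← 34° -5° = 29°
rotate_crank_by(+23°): θ ← 29° +23° = 52°
rotate_crank_by(+12°): θ ← 52° +12° = 64°
rotate_crank_by(+5°): θ ← 64° +5° = 69°
crank pin P = (r cos θ, r sin θ) = (12.184510, 31.741735)
h = r sin θ − e = 31.741735 − 17 = 14.741735
sin φ = h / L = 14.741735 / 152 = 0.09698510
φ = arcsin(0.09698510) = 5.565585°

5.5656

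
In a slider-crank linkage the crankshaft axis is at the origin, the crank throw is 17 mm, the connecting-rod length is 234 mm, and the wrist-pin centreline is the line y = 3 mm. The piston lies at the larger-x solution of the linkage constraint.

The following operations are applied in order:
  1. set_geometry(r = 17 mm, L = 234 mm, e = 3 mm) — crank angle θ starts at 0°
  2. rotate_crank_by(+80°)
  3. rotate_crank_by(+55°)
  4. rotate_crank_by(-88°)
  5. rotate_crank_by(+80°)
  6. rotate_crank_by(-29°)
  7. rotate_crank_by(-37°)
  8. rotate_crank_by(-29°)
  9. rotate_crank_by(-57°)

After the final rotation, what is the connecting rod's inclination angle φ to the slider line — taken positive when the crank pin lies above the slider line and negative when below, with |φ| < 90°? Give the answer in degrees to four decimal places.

set_geometry: r = 17 mm, L = 234 mm, e = 3 mm; θ ← 0°
rotate_crank_by(+80°): θ ← 0° +80° = 80°
rotate_crank_by(+55°): θ ← 80° +55° = 135°
rotate_crank_by(-88°): θ ← 135° -88° = 47°
rotate_crank_by(+80°): θ ← 47° +80° = 127°
rotate_crank_by(-29°): θ ← 127° -29° = 98°
rotate_crank_by(-37°): θ ← 98° -37° = 61°
rotate_crank_by(-29°): θ ← 61° -29° = 32°
rotate_crank_by(-57°): θ ← 32° -57° = -25°
crank pin P = (r cos θ, r sin θ) = (15.407232, -7.184510)
h = r sin θ − e = -7.184510 − 3 = -10.184510
sin φ = h / L = -10.184510 / 234 = -0.04352355
φ = arcsin(-0.04352355) = -2.494504°

-2.4945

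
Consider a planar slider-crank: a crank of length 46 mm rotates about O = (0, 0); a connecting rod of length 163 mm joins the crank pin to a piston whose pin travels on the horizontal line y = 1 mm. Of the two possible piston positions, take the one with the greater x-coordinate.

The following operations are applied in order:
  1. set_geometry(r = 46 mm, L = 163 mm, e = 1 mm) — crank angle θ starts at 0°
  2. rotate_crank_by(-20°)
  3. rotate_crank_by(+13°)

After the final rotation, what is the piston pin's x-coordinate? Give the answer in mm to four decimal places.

set_geometry: r = 46 mm, L = 163 mm, e = 1 mm; θ ← 0°
rotate_crank_by(-20°): θ ← 0° -20° = -20°
rotate_crank_by(+13°): θ ← -20° +13° = -7°
crank pin P = (r cos θ, r sin θ) = (45.657123, -5.605990)
h = r sin θ − e = -5.605990 − 1 = -6.605990
x = r cos θ + √(L² − h²) = 45.657123 + √(26569.0 − 43.6391) = 45.657123 + 162.866083 = 208.523206

208.5232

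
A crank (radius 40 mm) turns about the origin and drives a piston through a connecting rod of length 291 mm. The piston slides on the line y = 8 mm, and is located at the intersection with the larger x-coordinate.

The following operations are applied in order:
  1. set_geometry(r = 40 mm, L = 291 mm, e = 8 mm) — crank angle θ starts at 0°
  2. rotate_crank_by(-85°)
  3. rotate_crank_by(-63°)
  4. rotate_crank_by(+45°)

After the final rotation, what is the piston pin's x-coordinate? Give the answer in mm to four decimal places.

278.1855

set_geometry: r = 40 mm, L = 291 mm, e = 8 mm; θ ← 0°
rotate_crank_by(-85°): θ ← 0° -85° = -85°
rotate_crank_by(-63°): θ ← -85° -63° = -148°
rotate_crank_by(+45°): θ ← -148° +45° = -103°
crank pin P = (r cos θ, r sin θ) = (-8.998042, -38.974803)
h = r sin θ − e = -38.974803 − 8 = -46.974803
x = r cos θ + √(L² − h²) = -8.998042 + √(84681.0 − 2206.6321) = -8.998042 + 287.183509 = 278.185467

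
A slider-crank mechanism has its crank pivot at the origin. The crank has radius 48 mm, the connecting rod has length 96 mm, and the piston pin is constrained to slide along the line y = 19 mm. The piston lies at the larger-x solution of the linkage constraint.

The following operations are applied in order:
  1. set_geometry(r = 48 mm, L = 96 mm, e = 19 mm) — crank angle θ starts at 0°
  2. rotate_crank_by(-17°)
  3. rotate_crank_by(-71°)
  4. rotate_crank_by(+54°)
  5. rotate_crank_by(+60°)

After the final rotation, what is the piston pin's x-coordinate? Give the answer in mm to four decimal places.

139.1204

set_geometry: r = 48 mm, L = 96 mm, e = 19 mm; θ ← 0°
rotate_crank_by(-17°): θ ← 0° -17° = -17°
rotate_crank_by(-71°): θ ← -17° -71° = -88°
rotate_crank_by(+54°): θ ← -88° +54° = -34°
rotate_crank_by(+60°): θ ← -34° +60° = 26°
crank pin P = (r cos θ, r sin θ) = (43.142114, 21.041815)
h = r sin θ − e = 21.041815 − 19 = 2.041815
x = r cos θ + √(L² − h²) = 43.142114 + √(9216.0 − 4.1690) = 43.142114 + 95.978284 = 139.120398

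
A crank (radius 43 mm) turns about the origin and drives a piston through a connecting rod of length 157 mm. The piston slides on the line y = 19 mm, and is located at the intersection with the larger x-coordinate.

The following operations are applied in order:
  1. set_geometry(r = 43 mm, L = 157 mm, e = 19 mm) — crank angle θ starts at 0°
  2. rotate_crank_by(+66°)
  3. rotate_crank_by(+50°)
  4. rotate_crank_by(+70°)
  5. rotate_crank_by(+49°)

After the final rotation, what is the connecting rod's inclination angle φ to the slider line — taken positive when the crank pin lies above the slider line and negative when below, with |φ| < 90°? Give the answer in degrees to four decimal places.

-20.2046

set_geometry: r = 43 mm, L = 157 mm, e = 19 mm; θ ← 0°
rotate_crank_by(+66°): θ ← 0° +66° = 66°
rotate_crank_by(+50°): θ ← 66° +50° = 116°
rotate_crank_by(+70°): θ ← 116° +70° = 186°
rotate_crank_by(+49°): θ ← 186° +49° = 235°
crank pin P = (r cos θ, r sin θ) = (-24.663787, -35.223538)
h = r sin θ − e = -35.223538 − 19 = -54.223538
sin φ = h / L = -54.223538 / 157 = -0.34537285
φ = arcsin(-0.34537285) = -20.204558°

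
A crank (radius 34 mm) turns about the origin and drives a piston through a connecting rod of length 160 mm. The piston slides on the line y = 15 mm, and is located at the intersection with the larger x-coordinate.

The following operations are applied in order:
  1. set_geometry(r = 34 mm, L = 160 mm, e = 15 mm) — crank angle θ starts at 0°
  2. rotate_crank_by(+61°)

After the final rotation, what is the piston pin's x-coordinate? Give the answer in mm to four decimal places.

set_geometry: r = 34 mm, L = 160 mm, e = 15 mm; θ ← 0°
rotate_crank_by(+61°): θ ← 0° +61° = 61°
crank pin P = (r cos θ, r sin θ) = (16.483527, 29.737070)
h = r sin θ − e = 29.737070 − 15 = 14.737070
x = r cos θ + √(L² − h²) = 16.483527 + √(25600.0 − 217.1812) = 16.483527 + 159.319863 = 175.803390

175.8034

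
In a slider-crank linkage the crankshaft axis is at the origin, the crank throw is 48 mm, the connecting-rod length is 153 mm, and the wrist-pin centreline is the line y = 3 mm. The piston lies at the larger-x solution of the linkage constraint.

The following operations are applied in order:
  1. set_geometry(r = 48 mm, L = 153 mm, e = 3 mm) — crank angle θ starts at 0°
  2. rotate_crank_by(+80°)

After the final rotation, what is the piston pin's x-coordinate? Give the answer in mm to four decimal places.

set_geometry: r = 48 mm, L = 153 mm, e = 3 mm; θ ← 0°
rotate_crank_by(+80°): θ ← 0° +80° = 80°
crank pin P = (r cos θ, r sin θ) = (8.335113, 47.270772)
h = r sin θ − e = 47.270772 − 3 = 44.270772
x = r cos θ + √(L² − h²) = 8.335113 + √(23409.0 − 1959.9013) = 8.335113 + 146.455108 = 154.790221

154.7902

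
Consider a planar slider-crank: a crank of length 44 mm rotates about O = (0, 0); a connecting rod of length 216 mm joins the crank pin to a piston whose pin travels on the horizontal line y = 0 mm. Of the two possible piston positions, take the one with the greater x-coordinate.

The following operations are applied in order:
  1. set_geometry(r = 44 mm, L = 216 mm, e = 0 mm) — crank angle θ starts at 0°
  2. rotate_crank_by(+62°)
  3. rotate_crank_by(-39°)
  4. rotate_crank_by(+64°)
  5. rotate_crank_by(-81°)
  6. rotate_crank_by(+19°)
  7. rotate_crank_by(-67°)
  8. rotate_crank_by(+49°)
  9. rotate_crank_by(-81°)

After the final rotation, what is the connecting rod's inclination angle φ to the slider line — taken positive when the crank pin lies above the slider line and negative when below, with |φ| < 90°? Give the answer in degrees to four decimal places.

set_geometry: r = 44 mm, L = 216 mm, e = 0 mm; θ ← 0°
rotate_crank_by(+62°): θ ← 0° +62° = 62°
rotate_crank_by(-39°): θ ← 62° -39° = 23°
rotate_crank_by(+64°): θ ← 23° +64° = 87°
rotate_crank_by(-81°): θ ← 87° -81° = 6°
rotate_crank_by(+19°): θ ← 6° +19° = 25°
rotate_crank_by(-67°): θ ← 25° -67° = -42°
rotate_crank_by(+49°): θ ← -42° +49° = 7°
rotate_crank_by(-81°): θ ← 7° -81° = -74°
crank pin P = (r cos θ, r sin θ) = (12.128044, -42.295515)
h = r sin θ − e = -42.295515 − 0 = -42.295515
sin φ = h / L = -42.295515 / 216 = -0.19581257
φ = arcsin(-0.19581257) = -11.292195°

-11.2922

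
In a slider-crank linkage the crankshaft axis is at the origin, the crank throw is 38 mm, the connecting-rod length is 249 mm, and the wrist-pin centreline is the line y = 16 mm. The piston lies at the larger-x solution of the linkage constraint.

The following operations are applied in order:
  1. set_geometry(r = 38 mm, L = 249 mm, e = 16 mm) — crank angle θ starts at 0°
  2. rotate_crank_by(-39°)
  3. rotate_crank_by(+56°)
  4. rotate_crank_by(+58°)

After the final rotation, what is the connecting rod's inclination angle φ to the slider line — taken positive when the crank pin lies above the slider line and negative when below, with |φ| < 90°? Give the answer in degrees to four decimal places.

set_geometry: r = 38 mm, L = 249 mm, e = 16 mm; θ ← 0°
rotate_crank_by(-39°): θ ← 0° -39° = -39°
rotate_crank_by(+56°): θ ← -39° +56° = 17°
rotate_crank_by(+58°): θ ← 17° +58° = 75°
crank pin P = (r cos θ, r sin θ) = (9.835124, 36.705181)
h = r sin θ − e = 36.705181 − 16 = 20.705181
sin φ = h / L = 20.705181 / 249 = 0.08315334
φ = arcsin(0.08315334) = 4.769843°

4.7698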